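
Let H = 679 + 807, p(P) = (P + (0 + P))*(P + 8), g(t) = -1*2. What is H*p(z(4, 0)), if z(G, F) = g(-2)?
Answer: -35664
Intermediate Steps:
g(t) = -2
z(G, F) = -2
p(P) = 2*P*(8 + P) (p(P) = (P + P)*(8 + P) = (2*P)*(8 + P) = 2*P*(8 + P))
H = 1486
H*p(z(4, 0)) = 1486*(2*(-2)*(8 - 2)) = 1486*(2*(-2)*6) = 1486*(-24) = -35664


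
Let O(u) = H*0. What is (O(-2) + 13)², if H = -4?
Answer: 169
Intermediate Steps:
O(u) = 0 (O(u) = -4*0 = 0)
(O(-2) + 13)² = (0 + 13)² = 13² = 169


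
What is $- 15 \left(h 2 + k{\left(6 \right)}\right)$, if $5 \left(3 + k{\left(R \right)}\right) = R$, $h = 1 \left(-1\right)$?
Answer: $57$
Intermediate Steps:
$h = -1$
$k{\left(R \right)} = -3 + \frac{R}{5}$
$- 15 \left(h 2 + k{\left(6 \right)}\right) = - 15 \left(\left(-1\right) 2 + \left(-3 + \frac{1}{5} \cdot 6\right)\right) = - 15 \left(-2 + \left(-3 + \frac{6}{5}\right)\right) = - 15 \left(-2 - \frac{9}{5}\right) = \left(-15\right) \left(- \frac{19}{5}\right) = 57$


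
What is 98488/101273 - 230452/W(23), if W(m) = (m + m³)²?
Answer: 3652898532851/3762193208825 ≈ 0.97095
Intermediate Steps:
98488/101273 - 230452/W(23) = 98488/101273 - 230452*1/(529*(1 + 23²)²) = 98488*(1/101273) - 230452*1/(529*(1 + 529)²) = 98488/101273 - 230452/(529*530²) = 98488/101273 - 230452/(529*280900) = 98488/101273 - 230452/148596100 = 98488/101273 - 230452*1/148596100 = 98488/101273 - 57613/37149025 = 3652898532851/3762193208825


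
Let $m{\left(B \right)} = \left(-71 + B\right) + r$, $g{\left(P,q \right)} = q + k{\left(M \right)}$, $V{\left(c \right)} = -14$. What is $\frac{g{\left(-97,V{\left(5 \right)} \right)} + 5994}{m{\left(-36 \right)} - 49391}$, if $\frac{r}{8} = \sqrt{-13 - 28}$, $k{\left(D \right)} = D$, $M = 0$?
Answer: $- \frac{73999510}{612513657} - \frac{11960 i \sqrt{41}}{612513657} \approx -0.12081 - 0.00012503 i$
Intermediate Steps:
$g{\left(P,q \right)} = q$ ($g{\left(P,q \right)} = q + 0 = q$)
$r = 8 i \sqrt{41}$ ($r = 8 \sqrt{-13 - 28} = 8 \sqrt{-41} = 8 i \sqrt{41} \approx 51.225 i$)
$m{\left(B \right)} = -71 + B + 8 i \sqrt{41}$ ($m{\left(B \right)} = \left(-71 + B\right) + 8 i \sqrt{41} = -71 + B + 8 i \sqrt{41}$)
$\frac{g{\left(-97,V{\left(5 \right)} \right)} + 5994}{m{\left(-36 \right)} - 49391} = \frac{-14 + 5994}{\left(-71 - 36 + 8 i \sqrt{41}\right) - 49391} = \frac{5980}{\left(-107 + 8 i \sqrt{41}\right) - 49391} = \frac{5980}{-49498 + 8 i \sqrt{41}}$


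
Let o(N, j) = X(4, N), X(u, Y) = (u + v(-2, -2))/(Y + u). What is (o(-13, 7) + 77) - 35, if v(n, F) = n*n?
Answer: 370/9 ≈ 41.111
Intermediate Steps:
v(n, F) = n**2
X(u, Y) = (4 + u)/(Y + u) (X(u, Y) = (u + (-2)**2)/(Y + u) = (u + 4)/(Y + u) = (4 + u)/(Y + u))
o(N, j) = 8/(4 + N) (o(N, j) = (4 + 4)/(N + 4) = 8/(4 + N))
(o(-13, 7) + 77) - 35 = (8/(4 - 13) + 77) - 35 = (8/(-9) + 77) - 35 = (8*(-1/9) + 77) - 35 = (-8/9 + 77) - 35 = 685/9 - 35 = 370/9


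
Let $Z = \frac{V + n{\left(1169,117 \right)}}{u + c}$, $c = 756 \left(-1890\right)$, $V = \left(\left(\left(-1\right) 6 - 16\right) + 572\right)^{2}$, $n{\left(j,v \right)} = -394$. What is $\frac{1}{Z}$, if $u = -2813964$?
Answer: $- \frac{707134}{50351} \approx -14.044$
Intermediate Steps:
$V = 302500$ ($V = \left(\left(-6 - 16\right) + 572\right)^{2} = \left(-22 + 572\right)^{2} = 550^{2} = 302500$)
$c = -1428840$
$Z = - \frac{50351}{707134}$ ($Z = \frac{302500 - 394}{-2813964 - 1428840} = \frac{302106}{-4242804} = 302106 \left(- \frac{1}{4242804}\right) = - \frac{50351}{707134} \approx -0.071204$)
$\frac{1}{Z} = \frac{1}{- \frac{50351}{707134}} = - \frac{707134}{50351}$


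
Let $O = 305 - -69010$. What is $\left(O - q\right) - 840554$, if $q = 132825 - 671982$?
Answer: $-232082$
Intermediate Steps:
$q = -539157$
$O = 69315$ ($O = 305 + 69010 = 69315$)
$\left(O - q\right) - 840554 = \left(69315 - -539157\right) - 840554 = \left(69315 + 539157\right) - 840554 = 608472 - 840554 = -232082$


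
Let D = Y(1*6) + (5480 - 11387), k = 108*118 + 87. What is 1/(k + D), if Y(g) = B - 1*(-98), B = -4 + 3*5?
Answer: 1/7033 ≈ 0.00014219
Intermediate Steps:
B = 11 (B = -4 + 15 = 11)
Y(g) = 109 (Y(g) = 11 - 1*(-98) = 11 + 98 = 109)
k = 12831 (k = 12744 + 87 = 12831)
D = -5798 (D = 109 + (5480 - 11387) = 109 - 5907 = -5798)
1/(k + D) = 1/(12831 - 5798) = 1/7033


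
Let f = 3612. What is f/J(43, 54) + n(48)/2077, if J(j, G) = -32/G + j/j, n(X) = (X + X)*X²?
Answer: 204990372/22847 ≈ 8972.3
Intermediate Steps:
n(X) = 2*X³ (n(X) = (2*X)*X² = 2*X³)
J(j, G) = 1 - 32/G (J(j, G) = -32/G + 1 = 1 - 32/G)
f/J(43, 54) + n(48)/2077 = 3612/(((-32 + 54)/54)) + (2*48³)/2077 = 3612/(((1/54)*22)) + (2*110592)*(1/2077) = 3612/(11/27) + 221184*(1/2077) = 3612*(27/11) + 221184/2077 = 97524/11 + 221184/2077 = 204990372/22847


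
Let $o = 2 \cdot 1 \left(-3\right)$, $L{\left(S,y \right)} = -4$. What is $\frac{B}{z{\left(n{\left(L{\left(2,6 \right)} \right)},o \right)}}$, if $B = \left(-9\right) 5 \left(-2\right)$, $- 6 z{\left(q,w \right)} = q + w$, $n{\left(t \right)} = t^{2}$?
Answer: $-54$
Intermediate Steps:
$o = -6$ ($o = 2 \left(-3\right) = -6$)
$z{\left(q,w \right)} = - \frac{q}{6} - \frac{w}{6}$ ($z{\left(q,w \right)} = - \frac{q + w}{6} = - \frac{q}{6} - \frac{w}{6}$)
$B = 90$ ($B = \left(-45\right) \left(-2\right) = 90$)
$\frac{B}{z{\left(n{\left(L{\left(2,6 \right)} \right)},o \right)}} = \frac{90}{- \frac{\left(-4\right)^{2}}{6} - -1} = \frac{90}{\left(- \frac{1}{6}\right) 16 + 1} = \frac{90}{- \frac{8}{3} + 1} = \frac{90}{- \frac{5}{3}} = 90 \left(- \frac{3}{5}\right) = -54$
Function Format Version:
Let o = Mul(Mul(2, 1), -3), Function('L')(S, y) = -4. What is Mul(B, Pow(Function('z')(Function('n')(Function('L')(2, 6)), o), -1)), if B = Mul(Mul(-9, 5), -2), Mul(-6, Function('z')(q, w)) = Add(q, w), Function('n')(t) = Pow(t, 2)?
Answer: -54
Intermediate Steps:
o = -6 (o = Mul(2, -3) = -6)
Function('z')(q, w) = Add(Mul(Rational(-1, 6), q), Mul(Rational(-1, 6), w)) (Function('z')(q, w) = Mul(Rational(-1, 6), Add(q, w)) = Add(Mul(Rational(-1, 6), q), Mul(Rational(-1, 6), w)))
B = 90 (B = Mul(-45, -2) = 90)
Mul(B, Pow(Function('z')(Function('n')(Function('L')(2, 6)), o), -1)) = Mul(90, Pow(Add(Mul(Rational(-1, 6), Pow(-4, 2)), Mul(Rational(-1, 6), -6)), -1)) = Mul(90, Pow(Add(Mul(Rational(-1, 6), 16), 1), -1)) = Mul(90, Pow(Add(Rational(-8, 3), 1), -1)) = Mul(90, Pow(Rational(-5, 3), -1)) = Mul(90, Rational(-3, 5)) = -54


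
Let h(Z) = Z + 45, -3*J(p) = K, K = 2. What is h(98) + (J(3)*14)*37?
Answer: -607/3 ≈ -202.33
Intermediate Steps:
J(p) = -⅔ (J(p) = -⅓*2 = -⅔)
h(Z) = 45 + Z
h(98) + (J(3)*14)*37 = (45 + 98) - ⅔*14*37 = 143 - 28/3*37 = 143 - 1036/3 = -607/3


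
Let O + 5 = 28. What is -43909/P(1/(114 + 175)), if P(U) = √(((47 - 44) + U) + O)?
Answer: -746453*√835/2505 ≈ -8610.7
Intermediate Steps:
O = 23 (O = -5 + 28 = 23)
P(U) = √(26 + U) (P(U) = √(((47 - 44) + U) + 23) = √((3 + U) + 23) = √(26 + U))
-43909/P(1/(114 + 175)) = -43909/√(26 + 1/(114 + 175)) = -43909/√(26 + 1/289) = -43909*17*√835/2505 = -746453*√835/2505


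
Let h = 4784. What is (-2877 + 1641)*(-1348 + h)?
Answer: -4246896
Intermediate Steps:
(-2877 + 1641)*(-1348 + h) = (-2877 + 1641)*(-1348 + 4784) = -1236*3436 = -4246896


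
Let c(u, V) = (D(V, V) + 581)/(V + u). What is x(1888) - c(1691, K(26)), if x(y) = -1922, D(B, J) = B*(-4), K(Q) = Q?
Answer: -3300551/1717 ≈ -1922.3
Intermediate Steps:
D(B, J) = -4*B
c(u, V) = (581 - 4*V)/(V + u) (c(u, V) = (-4*V + 581)/(V + u) = (581 - 4*V)/(V + u))
x(1888) - c(1691, K(26)) = -1922 - (581 - 4*26)/(26 + 1691) = -1922 - (581 - 104)/1717 = -1922 - 477/1717 = -3300551/1717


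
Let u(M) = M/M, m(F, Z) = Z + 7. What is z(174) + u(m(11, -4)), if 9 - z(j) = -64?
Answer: 74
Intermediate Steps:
m(F, Z) = 7 + Z
u(M) = 1
z(j) = 73 (z(j) = 9 - 1*(-64) = 9 + 64 = 73)
z(174) + u(m(11, -4)) = 73 + 1 = 74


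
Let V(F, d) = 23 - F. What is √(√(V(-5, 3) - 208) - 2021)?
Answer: √(-2021 + 6*I*√5) ≈ 0.1492 + 44.956*I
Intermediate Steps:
√(√(V(-5, 3) - 208) - 2021) = √(√((23 - 1*(-5)) - 208) - 2021) = √(√((23 + 5) - 208) - 2021) = √(√(28 - 208) - 2021) = √(√(-180) - 2021) = √(6*I*√5 - 2021) = √(-2021 + 6*I*√5)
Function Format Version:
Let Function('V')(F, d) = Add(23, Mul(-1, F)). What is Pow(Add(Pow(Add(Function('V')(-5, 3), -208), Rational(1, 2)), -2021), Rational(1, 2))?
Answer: Pow(Add(-2021, Mul(6, I, Pow(5, Rational(1, 2)))), Rational(1, 2)) ≈ Add(0.1492, Mul(44.956, I))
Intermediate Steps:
Pow(Add(Pow(Add(Function('V')(-5, 3), -208), Rational(1, 2)), -2021), Rational(1, 2)) = Pow(Add(Pow(Add(Add(23, Mul(-1, -5)), -208), Rational(1, 2)), -2021), Rational(1, 2)) = Pow(Add(Pow(Add(Add(23, 5), -208), Rational(1, 2)), -2021), Rational(1, 2)) = Pow(Add(Pow(Add(28, -208), Rational(1, 2)), -2021), Rational(1, 2)) = Pow(Add(Pow(-180, Rational(1, 2)), -2021), Rational(1, 2)) = Pow(Add(Mul(6, I, Pow(5, Rational(1, 2))), -2021), Rational(1, 2)) = Pow(Add(-2021, Mul(6, I, Pow(5, Rational(1, 2)))), Rational(1, 2))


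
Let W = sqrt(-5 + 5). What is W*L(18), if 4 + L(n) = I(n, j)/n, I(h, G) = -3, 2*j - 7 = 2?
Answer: 0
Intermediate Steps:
j = 9/2 (j = 7/2 + (1/2)*2 = 7/2 + 1 = 9/2 ≈ 4.5000)
W = 0 (W = sqrt(0) = 0)
L(n) = -4 - 3/n
W*L(18) = 0*(-4 - 3/18) = 0*(-4 - 3*1/18) = 0*(-4 - 1/6) = 0*(-25/6) = 0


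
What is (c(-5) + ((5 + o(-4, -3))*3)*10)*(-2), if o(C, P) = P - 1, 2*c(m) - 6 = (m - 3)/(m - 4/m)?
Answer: -1426/21 ≈ -67.905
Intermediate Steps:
c(m) = 3 + (-3 + m)/(2*(m - 4/m)) (c(m) = 3 + ((m - 3)/(m - 4/m))/2 = 3 + ((-3 + m)/(m - 4/m))/2 = 3 + (-3 + m)/(2*(m - 4/m)))
o(C, P) = -1 + P
(c(-5) + ((5 + o(-4, -3))*3)*10)*(-2) = ((-24 - 3*(-5) + 7*(-5)**2)/(2*(-4 + (-5)**2)) + ((5 + (-1 - 3))*3)*10)*(-2) = ((-24 + 15 + 7*25)/(2*(-4 + 25)) + ((5 - 4)*3)*10)*(-2) = ((1/2)*(-24 + 15 + 175)/21 + (1*3)*10)*(-2) = ((1/2)*(1/21)*166 + 3*10)*(-2) = (83/21 + 30)*(-2) = (713/21)*(-2) = -1426/21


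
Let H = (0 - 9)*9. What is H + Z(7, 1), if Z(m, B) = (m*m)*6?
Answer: 213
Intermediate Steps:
H = -81 (H = -9*9 = -81)
Z(m, B) = 6*m² (Z(m, B) = m²*6 = 6*m²)
H + Z(7, 1) = -81 + 6*7² = -81 + 6*49 = -81 + 294 = 213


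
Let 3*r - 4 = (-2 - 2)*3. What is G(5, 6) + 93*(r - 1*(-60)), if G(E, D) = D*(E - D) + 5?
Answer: 5331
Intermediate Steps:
r = -8/3 (r = 4/3 + ((-2 - 2)*3)/3 = 4/3 + (-4*3)/3 = 4/3 + (⅓)*(-12) = 4/3 - 4 = -8/3 ≈ -2.6667)
G(E, D) = 5 + D*(E - D)
G(5, 6) + 93*(r - 1*(-60)) = (5 - 1*6² + 6*5) + 93*(-8/3 - 1*(-60)) = (5 - 1*36 + 30) + 93*(-8/3 + 60) = (5 - 36 + 30) + 93*(172/3) = -1 + 5332 = 5331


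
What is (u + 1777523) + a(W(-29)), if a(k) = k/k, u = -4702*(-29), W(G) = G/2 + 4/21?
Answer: 1913882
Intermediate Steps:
W(G) = 4/21 + G/2 (W(G) = G*(1/2) + 4*(1/21) = G/2 + 4/21 = 4/21 + G/2)
u = 136358
a(k) = 1
(u + 1777523) + a(W(-29)) = (136358 + 1777523) + 1 = 1913881 + 1 = 1913882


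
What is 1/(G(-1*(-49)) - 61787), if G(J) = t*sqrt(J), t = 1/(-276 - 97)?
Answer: -373/23046558 ≈ -1.6185e-5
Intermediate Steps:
t = -1/373 (t = 1/(-373) = -1/373 ≈ -0.0026810)
G(J) = -sqrt(J)/373
1/(G(-1*(-49)) - 61787) = 1/(-sqrt(49)/373 - 61787) = 1/(-1/373*7 - 61787) = 1/(-7/373 - 61787) = 1/(-23046558/373) = -373/23046558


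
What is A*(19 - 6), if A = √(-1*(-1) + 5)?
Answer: 13*√6 ≈ 31.843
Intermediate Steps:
A = √6 (A = √(1 + 5) = √6 ≈ 2.4495)
A*(19 - 6) = √6*(19 - 6) = √6*13 = 13*√6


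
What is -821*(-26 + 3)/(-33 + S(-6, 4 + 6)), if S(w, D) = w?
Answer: -18883/39 ≈ -484.18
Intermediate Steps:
-821*(-26 + 3)/(-33 + S(-6, 4 + 6)) = -821*(-26 + 3)/(-33 - 6) = -(-18883)/(-39) = -(-18883)*(-1)/39 = -821*23/39 = -18883/39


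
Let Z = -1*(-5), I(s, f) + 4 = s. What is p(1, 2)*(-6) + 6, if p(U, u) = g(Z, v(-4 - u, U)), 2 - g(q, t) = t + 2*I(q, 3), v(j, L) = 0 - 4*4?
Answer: -90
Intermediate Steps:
I(s, f) = -4 + s
v(j, L) = -16 (v(j, L) = 0 - 16 = -16)
Z = 5
g(q, t) = 10 - t - 2*q (g(q, t) = 2 - (t + 2*(-4 + q)) = 2 - (t + (-8 + 2*q)) = 2 - (-8 + t + 2*q) = 2 + (8 - t - 2*q) = 10 - t - 2*q)
p(U, u) = 16 (p(U, u) = 10 - 1*(-16) - 2*5 = 10 + 16 - 10 = 16)
p(1, 2)*(-6) + 6 = 16*(-6) + 6 = -96 + 6 = -90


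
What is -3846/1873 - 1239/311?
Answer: -3516753/582503 ≈ -6.0373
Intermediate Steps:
-3846/1873 - 1239/311 = -3516753/582503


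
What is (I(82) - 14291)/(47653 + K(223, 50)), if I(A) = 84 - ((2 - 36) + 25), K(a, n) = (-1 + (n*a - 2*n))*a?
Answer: -7099/1255790 ≈ -0.0056530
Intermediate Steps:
K(a, n) = a*(-1 - 2*n + a*n) (K(a, n) = (-1 + (a*n - 2*n))*a = (-1 + (-2*n + a*n))*a = (-1 - 2*n + a*n)*a = a*(-1 - 2*n + a*n))
I(A) = 93 (I(A) = 84 - (-34 + 25) = 84 - 1*(-9) = 84 + 9 = 93)
(I(82) - 14291)/(47653 + K(223, 50)) = (93 - 14291)/(47653 + 223*(-1 - 2*50 + 223*50)) = -14198/(47653 + 223*(-1 - 100 + 11150)) = -14198/(47653 + 223*11049) = -14198/(47653 + 2463927) = -14198/2511580 = -14198*1/2511580 = -7099/1255790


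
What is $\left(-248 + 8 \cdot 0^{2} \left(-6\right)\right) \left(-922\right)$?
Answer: $228656$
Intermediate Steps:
$\left(-248 + 8 \cdot 0^{2} \left(-6\right)\right) \left(-922\right) = \left(-248 + 8 \cdot 0 \left(-6\right)\right) \left(-922\right) = \left(-248 + 0 \left(-6\right)\right) \left(-922\right) = \left(-248 + 0\right) \left(-922\right) = \left(-248\right) \left(-922\right) = 228656$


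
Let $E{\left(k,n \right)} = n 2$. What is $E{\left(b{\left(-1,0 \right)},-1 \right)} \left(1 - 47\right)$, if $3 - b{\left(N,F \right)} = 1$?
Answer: $92$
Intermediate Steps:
$b{\left(N,F \right)} = 2$ ($b{\left(N,F \right)} = 3 - 1 = 2$)
$E{\left(k,n \right)} = 2 n$
$E{\left(b{\left(-1,0 \right)},-1 \right)} \left(1 - 47\right) = 2 \left(-1\right) \left(1 - 47\right) = \left(-2\right) \left(-46\right) = 92$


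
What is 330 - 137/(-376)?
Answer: 124217/376 ≈ 330.36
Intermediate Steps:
330 - 137/(-376) = 330 - 137*(-1/376) = 330 + 137/376 = 124217/376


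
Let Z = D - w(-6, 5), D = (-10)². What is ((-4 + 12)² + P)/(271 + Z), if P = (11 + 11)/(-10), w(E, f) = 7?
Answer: 309/1820 ≈ 0.16978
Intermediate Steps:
D = 100
P = -11/5 (P = 22*(-⅒) = -11/5 ≈ -2.2000)
Z = 93 (Z = 100 - 1*7 = 100 - 7 = 93)
((-4 + 12)² + P)/(271 + Z) = ((-4 + 12)² - 11/5)/(271 + 93) = (8² - 11/5)/364 = (64 - 11/5)*(1/364) = (309/5)*(1/364) = 309/1820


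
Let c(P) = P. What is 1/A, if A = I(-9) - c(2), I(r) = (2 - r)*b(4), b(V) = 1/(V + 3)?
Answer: -7/3 ≈ -2.3333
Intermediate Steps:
b(V) = 1/(3 + V)
I(r) = 2/7 - r/7 (I(r) = (2 - r)/(3 + 4) = (2 - r)/7 = (2 - r)*(⅐) = 2/7 - r/7)
A = -3/7 (A = (2/7 - ⅐*(-9)) - 1*2 = (2/7 + 9/7) - 2 = 11/7 - 2 = -3/7 ≈ -0.42857)
1/A = 1/(-3/7) = -7/3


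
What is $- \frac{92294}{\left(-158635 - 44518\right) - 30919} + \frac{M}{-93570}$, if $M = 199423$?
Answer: $- \frac{3170282573}{1825176420} \approx -1.737$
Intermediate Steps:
$- \frac{92294}{\left(-158635 - 44518\right) - 30919} + \frac{M}{-93570} = - \frac{92294}{\left(-158635 - 44518\right) - 30919} + \frac{199423}{-93570} = - \frac{92294}{-203153 - 30919} + 199423 \left(- \frac{1}{93570}\right) = - \frac{92294}{-234072} - \frac{199423}{93570} = \left(-92294\right) \left(- \frac{1}{234072}\right) - \frac{199423}{93570} = \frac{46147}{117036} - \frac{199423}{93570} = - \frac{3170282573}{1825176420}$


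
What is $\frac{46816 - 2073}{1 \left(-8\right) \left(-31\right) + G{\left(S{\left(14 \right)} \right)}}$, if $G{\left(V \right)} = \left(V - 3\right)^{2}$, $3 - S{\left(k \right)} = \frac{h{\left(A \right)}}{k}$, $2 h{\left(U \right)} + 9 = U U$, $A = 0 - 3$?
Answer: $\frac{44743}{248} \approx 180.42$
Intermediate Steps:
$A = -3$
$h{\left(U \right)} = - \frac{9}{2} + \frac{U^{2}}{2}$ ($h{\left(U \right)} = - \frac{9}{2} + \frac{U U}{2} = - \frac{9}{2} + \frac{U^{2}}{2}$)
$S{\left(k \right)} = 3$ ($S{\left(k \right)} = 3 - \frac{- \frac{9}{2} + \frac{\left(-3\right)^{2}}{2}}{k} = 3 - \frac{- \frac{9}{2} + \frac{1}{2} \cdot 9}{k} = 3 - \frac{- \frac{9}{2} + \frac{9}{2}}{k} = 3 - \frac{0}{k} = 3 - 0 = 3 + 0 = 3$)
$G{\left(V \right)} = \left(-3 + V\right)^{2}$
$\frac{46816 - 2073}{1 \left(-8\right) \left(-31\right) + G{\left(S{\left(14 \right)} \right)}} = \frac{46816 - 2073}{1 \left(-8\right) \left(-31\right) + \left(-3 + 3\right)^{2}} = \frac{44743}{\left(-8\right) \left(-31\right) + 0^{2}} = \frac{44743}{248 + 0} = \frac{44743}{248}$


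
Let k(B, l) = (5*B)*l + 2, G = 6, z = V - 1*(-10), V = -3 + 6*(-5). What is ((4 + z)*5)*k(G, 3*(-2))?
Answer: 16910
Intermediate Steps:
V = -33 (V = -3 - 30 = -33)
z = -23 (z = -33 - 1*(-10) = -33 + 10 = -23)
k(B, l) = 2 + 5*B*l (k(B, l) = 5*B*l + 2 = 2 + 5*B*l)
((4 + z)*5)*k(G, 3*(-2)) = ((4 - 23)*5)*(2 + 5*6*(3*(-2))) = (-19*5)*(2 + 5*6*(-6)) = -95*(2 - 180) = -95*(-178) = 16910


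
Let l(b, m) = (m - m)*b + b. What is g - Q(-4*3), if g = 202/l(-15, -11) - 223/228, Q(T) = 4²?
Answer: -11569/380 ≈ -30.445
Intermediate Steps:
Q(T) = 16
l(b, m) = b (l(b, m) = 0*b + b = 0 + b = b)
g = -5489/380 (g = 202/(-15) - 223/228 = 202*(-1/15) - 223*1/228 = -202/15 - 223/228 = -5489/380 ≈ -14.445)
g - Q(-4*3) = -5489/380 - 1*16 = -5489/380 - 16 = -11569/380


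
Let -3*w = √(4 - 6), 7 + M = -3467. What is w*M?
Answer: 1158*I*√2 ≈ 1637.7*I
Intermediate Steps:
M = -3474 (M = -7 - 3467 = -3474)
w = -I*√2/3 (w = -√(4 - 6)/3 = -I*√2/3 ≈ -0.4714*I)
w*M = -I*√2/3*(-3474) = 1158*I*√2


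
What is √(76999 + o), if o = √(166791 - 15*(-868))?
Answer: √(76999 + 3*√19979) ≈ 278.25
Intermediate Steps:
o = 3*√19979 (o = √(166791 + 13020) = √179811 = 3*√19979 ≈ 424.04)
√(76999 + o) = √(76999 + 3*√19979)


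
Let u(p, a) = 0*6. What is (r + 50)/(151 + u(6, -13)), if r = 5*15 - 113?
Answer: 12/151 ≈ 0.079470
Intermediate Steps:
u(p, a) = 0
r = -38 (r = 75 - 113 = -38)
(r + 50)/(151 + u(6, -13)) = (-38 + 50)/(151 + 0) = 12/151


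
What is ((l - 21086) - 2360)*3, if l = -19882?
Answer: -129984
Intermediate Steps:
((l - 21086) - 2360)*3 = ((-19882 - 21086) - 2360)*3 = (-40968 - 2360)*3 = -43328*3 = -129984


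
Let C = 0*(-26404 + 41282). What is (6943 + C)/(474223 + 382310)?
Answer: 131/16161 ≈ 0.0081059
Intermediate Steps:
C = 0 (C = 0*14878 = 0)
(6943 + C)/(474223 + 382310) = (6943 + 0)/(474223 + 382310) = 6943/856533 = 6943*(1/856533) = 131/16161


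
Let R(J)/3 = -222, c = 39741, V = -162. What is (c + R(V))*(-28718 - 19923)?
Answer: -1900647075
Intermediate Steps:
R(J) = -666 (R(J) = 3*(-222) = -666)
(c + R(V))*(-28718 - 19923) = (39741 - 666)*(-28718 - 19923) = 39075*(-48641) = -1900647075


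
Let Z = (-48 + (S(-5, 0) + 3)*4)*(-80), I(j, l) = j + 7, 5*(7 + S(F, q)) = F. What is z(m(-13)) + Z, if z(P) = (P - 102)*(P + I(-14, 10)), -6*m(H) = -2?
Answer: 55060/9 ≈ 6117.8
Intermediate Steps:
S(F, q) = -7 + F/5
I(j, l) = 7 + j
m(H) = 1/3 (m(H) = -1/6*(-2) = 1/3)
z(P) = (-102 + P)*(-7 + P) (z(P) = (P - 102)*(P + (7 - 14)) = (-102 + P)*(P - 7) = (-102 + P)*(-7 + P))
Z = 5440 (Z = (-48 + ((-7 + (1/5)*(-5)) + 3)*4)*(-80) = (-48 + ((-7 - 1) + 3)*4)*(-80) = (-48 + (-8 + 3)*4)*(-80) = (-48 - 5*4)*(-80) = (-48 - 20)*(-80) = -68*(-80) = 5440)
z(m(-13)) + Z = (714 + (1/3)**2 - 109*1/3) + 5440 = (714 + 1/9 - 109/3) + 5440 = 6100/9 + 5440 = 55060/9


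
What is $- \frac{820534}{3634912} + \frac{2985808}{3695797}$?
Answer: $\frac{558615873807}{959564061776} \approx 0.58216$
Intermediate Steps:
$- \frac{820534}{3634912} + \frac{2985808}{3695797} = \left(-820534\right) \frac{1}{3634912} + 2985808 \cdot \frac{1}{3695797} = - \frac{410267}{1817456} + \frac{426544}{527971} = \frac{558615873807}{959564061776}$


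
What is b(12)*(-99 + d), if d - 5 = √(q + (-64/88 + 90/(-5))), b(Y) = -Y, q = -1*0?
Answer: 1128 - 12*I*√2266/11 ≈ 1128.0 - 51.93*I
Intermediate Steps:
q = 0
d = 5 + I*√2266/11 (d = 5 + √(0 + (-64/88 + 90/(-5))) = 5 + √(0 + (-64*1/88 + 90*(-⅕))) = 5 + √(0 + (-8/11 - 18)) = 5 + √(0 - 206/11) = 5 + √(-206/11) = 5 + I*√2266/11 ≈ 5.0 + 4.3275*I)
b(12)*(-99 + d) = (-1*12)*(-99 + (5 + I*√2266/11)) = -12*(-94 + I*√2266/11) = 1128 - 12*I*√2266/11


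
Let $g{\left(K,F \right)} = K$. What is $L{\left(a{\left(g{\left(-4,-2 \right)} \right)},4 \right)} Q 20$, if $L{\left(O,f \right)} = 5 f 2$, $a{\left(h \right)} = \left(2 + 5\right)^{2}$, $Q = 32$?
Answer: $25600$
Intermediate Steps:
$a{\left(h \right)} = 49$ ($a{\left(h \right)} = 7^{2} = 49$)
$L{\left(O,f \right)} = 10 f$
$L{\left(a{\left(g{\left(-4,-2 \right)} \right)},4 \right)} Q 20 = 10 \cdot 4 \cdot 32 \cdot 20 = 40 \cdot 32 \cdot 20 = 1280 \cdot 20 = 25600$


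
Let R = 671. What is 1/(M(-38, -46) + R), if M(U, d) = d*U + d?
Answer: 1/2373 ≈ 0.00042141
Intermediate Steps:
M(U, d) = d + U*d (M(U, d) = U*d + d = d + U*d)
1/(M(-38, -46) + R) = 1/(-46*(1 - 38) + 671) = 1/(-46*(-37) + 671) = 1/(1702 + 671) = 1/2373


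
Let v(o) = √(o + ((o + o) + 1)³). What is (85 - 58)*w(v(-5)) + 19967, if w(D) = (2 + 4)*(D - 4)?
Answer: 19319 + 162*I*√734 ≈ 19319.0 + 4389.0*I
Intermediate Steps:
v(o) = √(o + (1 + 2*o)³) (v(o) = √(o + (2*o + 1)³) = √(o + (1 + 2*o)³))
w(D) = -24 + 6*D (w(D) = 6*(-4 + D) = -24 + 6*D)
(85 - 58)*w(v(-5)) + 19967 = (85 - 58)*(-24 + 6*√(-5 + (1 + 2*(-5))³)) + 19967 = 27*(-24 + 6*√(-5 + (1 - 10)³)) + 19967 = 27*(-24 + 6*√(-5 + (-9)³)) + 19967 = 27*(-24 + 6*√(-5 - 729)) + 19967 = 27*(-24 + 6*√(-734)) + 19967 = 27*(-24 + 6*(I*√734)) + 19967 = 27*(-24 + 6*I*√734) + 19967 = (-648 + 162*I*√734) + 19967 = 19319 + 162*I*√734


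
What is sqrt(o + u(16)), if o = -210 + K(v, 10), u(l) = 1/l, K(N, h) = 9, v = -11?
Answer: I*sqrt(3215)/4 ≈ 14.175*I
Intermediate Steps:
o = -201 (o = -210 + 9 = -201)
sqrt(o + u(16)) = sqrt(-201 + 1/16) = sqrt(-3215/16) = I*sqrt(3215)/4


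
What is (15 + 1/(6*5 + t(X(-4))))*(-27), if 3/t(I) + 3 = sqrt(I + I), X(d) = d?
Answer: -222036/547 - 6*I*sqrt(2)/547 ≈ -405.92 - 0.015512*I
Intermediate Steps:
t(I) = 3/(-3 + sqrt(2)*sqrt(I)) (t(I) = 3/(-3 + sqrt(I + I)) = 3/(-3 + sqrt(2*I)) = 3/(-3 + sqrt(2)*sqrt(I)))
(15 + 1/(6*5 + t(X(-4))))*(-27) = (15 + 1/(6*5 + 3/(-3 + sqrt(2)*sqrt(-4))))*(-27) = (15 + 1/(30 + 3/(-3 + sqrt(2)*(2*I))))*(-27) = (15 + 1/(30 + 3/(-3 + 2*I*sqrt(2))))*(-27) = -405 - 27/(30 + 3/(-3 + 2*I*sqrt(2)))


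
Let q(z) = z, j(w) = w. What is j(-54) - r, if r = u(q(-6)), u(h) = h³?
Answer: 162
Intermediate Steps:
r = -216 (r = (-6)³ = -216)
j(-54) - r = -54 - 1*(-216) = -54 + 216 = 162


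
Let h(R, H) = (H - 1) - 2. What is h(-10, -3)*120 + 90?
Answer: -630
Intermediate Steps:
h(R, H) = -3 + H (h(R, H) = (-1 + H) - 2 = -3 + H)
h(-10, -3)*120 + 90 = (-3 - 3)*120 + 90 = -6*120 + 90 = -720 + 90 = -630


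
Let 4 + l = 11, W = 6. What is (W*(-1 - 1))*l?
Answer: -84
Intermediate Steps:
l = 7 (l = -4 + 11 = 7)
(W*(-1 - 1))*l = (6*(-1 - 1))*7 = (6*(-2))*7 = -12*7 = -84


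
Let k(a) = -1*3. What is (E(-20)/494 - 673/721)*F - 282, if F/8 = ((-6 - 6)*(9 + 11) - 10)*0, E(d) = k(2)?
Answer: -282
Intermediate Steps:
k(a) = -3
E(d) = -3
F = 0 (F = 8*(((-6 - 6)*(9 + 11) - 10)*0) = 8*((-12*20 - 10)*0) = 8*((-240 - 10)*0) = 8*(-250*0) = 8*0 = 0)
(E(-20)/494 - 673/721)*F - 282 = (-3/494 - 673/721)*0 - 282 = -334625/356174*0 - 282 = 0 - 282 = -282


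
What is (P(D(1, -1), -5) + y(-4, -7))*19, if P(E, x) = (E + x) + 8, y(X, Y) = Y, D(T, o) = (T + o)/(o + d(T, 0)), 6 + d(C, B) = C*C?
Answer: -76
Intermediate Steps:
d(C, B) = -6 + C**2 (d(C, B) = -6 + C*C = -6 + C**2)
D(T, o) = (T + o)/(-6 + o + T**2) (D(T, o) = (T + o)/(o + (-6 + T**2)) = (T + o)/(-6 + o + T**2))
P(E, x) = 8 + E + x
(P(D(1, -1), -5) + y(-4, -7))*19 = ((8 + (1 - 1)/(-6 - 1 + 1**2) - 5) - 7)*19 = ((8 + 0/(-6 - 1 + 1) - 5) - 7)*19 = ((8 + 0/(-6) - 5) - 7)*19 = ((8 - 1/6*0 - 5) - 7)*19 = ((8 + 0 - 5) - 7)*19 = (3 - 7)*19 = -4*19 = -76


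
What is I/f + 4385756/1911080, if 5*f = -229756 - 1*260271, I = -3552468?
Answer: 9023597895653/234120199790 ≈ 38.543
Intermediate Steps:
f = -490027/5 (f = (-229756 - 1*260271)/5 = (-229756 - 260271)/5 = (1/5)*(-490027) = -490027/5 ≈ -98005.)
I/f + 4385756/1911080 = -3552468/(-490027/5) + 4385756/1911080 = -3552468*(-5/490027) + 4385756*(1/1911080) = 17762340/490027 + 1096439/477770 = 9023597895653/234120199790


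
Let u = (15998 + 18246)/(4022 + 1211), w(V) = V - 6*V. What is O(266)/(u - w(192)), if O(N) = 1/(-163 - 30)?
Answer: -5233/976179332 ≈ -5.3607e-6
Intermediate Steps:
w(V) = -5*V
O(N) = -1/193 (O(N) = 1/(-193) = -1/193)
u = 34244/5233 ≈ 6.5439
O(266)/(u - w(192)) = -1/(193*(34244/5233 - (-5)*192)) = -1/(193*(34244/5233 - 1*(-960))) = -1/(193*(34244/5233 + 960)) = -1/(193*5057924/5233) = -1/193*5233/5057924 = -5233/976179332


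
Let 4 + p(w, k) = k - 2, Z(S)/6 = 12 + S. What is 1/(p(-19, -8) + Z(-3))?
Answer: 1/40 ≈ 0.025000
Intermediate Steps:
Z(S) = 72 + 6*S (Z(S) = 6*(12 + S) = 72 + 6*S)
p(w, k) = -6 + k (p(w, k) = -4 + (k - 2) = -4 + (-2 + k) = -6 + k)
1/(p(-19, -8) + Z(-3)) = 1/((-6 - 8) + (72 + 6*(-3))) = 1/(-14 + (72 - 18)) = 1/(-14 + 54) = 1/40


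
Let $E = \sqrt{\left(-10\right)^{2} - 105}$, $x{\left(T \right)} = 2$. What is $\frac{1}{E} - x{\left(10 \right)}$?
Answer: $-2 - \frac{i \sqrt{5}}{5} \approx -2.0 - 0.44721 i$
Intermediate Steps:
$E = i \sqrt{5}$ ($E = \sqrt{100 - 105} = \sqrt{-5} = i \sqrt{5} \approx 2.2361 i$)
$\frac{1}{E} - x{\left(10 \right)} = \frac{1}{i \sqrt{5}} - 2 = - \frac{i \sqrt{5}}{5} - 2 = -2 - \frac{i \sqrt{5}}{5}$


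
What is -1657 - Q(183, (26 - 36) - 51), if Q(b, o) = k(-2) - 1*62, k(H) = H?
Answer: -1593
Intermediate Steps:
Q(b, o) = -64 (Q(b, o) = -2 - 1*62 = -2 - 62 = -64)
-1657 - Q(183, (26 - 36) - 51) = -1657 - 1*(-64) = -1657 + 64 = -1593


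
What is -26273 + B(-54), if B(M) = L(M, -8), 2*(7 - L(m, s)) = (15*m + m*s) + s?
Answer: -26073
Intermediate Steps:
L(m, s) = 7 - 15*m/2 - s/2 - m*s/2 (L(m, s) = 7 - ((15*m + m*s) + s)/2 = 7 - (s + 15*m + m*s)/2 = 7 + (-15*m/2 - s/2 - m*s/2) = 7 - 15*m/2 - s/2 - m*s/2)
B(M) = 11 - 7*M/2 (B(M) = 7 - 15*M/2 - ½*(-8) - ½*M*(-8) = 7 - 15*M/2 + 4 + 4*M = 11 - 7*M/2)
-26273 + B(-54) = -26273 + (11 - 7/2*(-54)) = -26273 + (11 + 189) = -26273 + 200 = -26073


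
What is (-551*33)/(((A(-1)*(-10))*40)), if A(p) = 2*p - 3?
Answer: -18183/2000 ≈ -9.0915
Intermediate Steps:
A(p) = -3 + 2*p
(-551*33)/(((A(-1)*(-10))*40)) = (-551*33)/((((-3 + 2*(-1))*(-10))*40)) = -18183*(-1/(400*(-3 - 2))) = -18183/(-5*(-10)*40) = -18183/(50*40) = -18183/2000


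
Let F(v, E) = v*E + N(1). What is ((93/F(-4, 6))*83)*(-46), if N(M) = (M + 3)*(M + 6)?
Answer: -177537/2 ≈ -88769.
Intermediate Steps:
N(M) = (3 + M)*(6 + M)
F(v, E) = 28 + E*v (F(v, E) = v*E + (18 + 1² + 9*1) = E*v + (18 + 1 + 9) = E*v + 28 = 28 + E*v)
((93/F(-4, 6))*83)*(-46) = ((93/(28 + 6*(-4)))*83)*(-46) = ((93/(28 - 24))*83)*(-46) = ((93/4)*83)*(-46) = (7719/4)*(-46) = -177537/2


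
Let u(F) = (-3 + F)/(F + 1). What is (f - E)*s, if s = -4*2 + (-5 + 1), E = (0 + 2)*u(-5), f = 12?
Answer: -96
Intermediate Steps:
u(F) = (-3 + F)/(1 + F)
E = 4 (E = (0 + 2)*((-3 - 5)/(1 - 5)) = 2*(-8/(-4)) = 2*(-¼*(-8)) = 2*2 = 4)
s = -12 (s = -8 - 4 = -12)
(f - E)*s = (12 - 1*4)*(-12) = (12 - 4)*(-12) = 8*(-12) = -96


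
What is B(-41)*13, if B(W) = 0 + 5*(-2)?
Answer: -130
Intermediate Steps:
B(W) = -10 (B(W) = 0 - 10 = -10)
B(-41)*13 = -10*13 = -130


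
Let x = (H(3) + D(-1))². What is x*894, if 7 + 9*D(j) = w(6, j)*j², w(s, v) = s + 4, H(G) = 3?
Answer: 29800/3 ≈ 9933.3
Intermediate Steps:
w(s, v) = 4 + s
D(j) = -7/9 + 10*j²/9 (D(j) = -7/9 + ((4 + 6)*j²)/9 = -7/9 + (10*j²)/9 = -7/9 + 10*j²/9)
x = 100/9 (x = (3 + (-7/9 + (10/9)*(-1)²))² = (3 + (-7/9 + (10/9)*1))² = (3 + (-7/9 + 10/9))² = (3 + ⅓)² = (10/3)² = 100/9 ≈ 11.111)
x*894 = (100/9)*894 = 29800/3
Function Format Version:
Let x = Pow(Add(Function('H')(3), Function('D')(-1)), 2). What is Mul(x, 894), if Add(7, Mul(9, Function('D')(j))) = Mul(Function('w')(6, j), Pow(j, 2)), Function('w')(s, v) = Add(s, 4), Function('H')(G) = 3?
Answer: Rational(29800, 3) ≈ 9933.3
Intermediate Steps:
Function('w')(s, v) = Add(4, s)
Function('D')(j) = Add(Rational(-7, 9), Mul(Rational(10, 9), Pow(j, 2))) (Function('D')(j) = Add(Rational(-7, 9), Mul(Rational(1, 9), Mul(Add(4, 6), Pow(j, 2)))) = Add(Rational(-7, 9), Mul(Rational(1, 9), Mul(10, Pow(j, 2)))) = Add(Rational(-7, 9), Mul(Rational(10, 9), Pow(j, 2))))
x = Rational(100, 9) (x = Pow(Add(3, Add(Rational(-7, 9), Mul(Rational(10, 9), Pow(-1, 2)))), 2) = Pow(Add(3, Add(Rational(-7, 9), Mul(Rational(10, 9), 1))), 2) = Pow(Add(3, Add(Rational(-7, 9), Rational(10, 9))), 2) = Pow(Add(3, Rational(1, 3)), 2) = Pow(Rational(10, 3), 2) = Rational(100, 9) ≈ 11.111)
Mul(x, 894) = Mul(Rational(100, 9), 894) = Rational(29800, 3)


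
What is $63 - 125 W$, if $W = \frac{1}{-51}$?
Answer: $\frac{3338}{51} \approx 65.451$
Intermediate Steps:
$W = - \frac{1}{51} \approx -0.019608$
$63 - 125 W = 63 - - \frac{125}{51} = 63 + \frac{125}{51} = \frac{3338}{51}$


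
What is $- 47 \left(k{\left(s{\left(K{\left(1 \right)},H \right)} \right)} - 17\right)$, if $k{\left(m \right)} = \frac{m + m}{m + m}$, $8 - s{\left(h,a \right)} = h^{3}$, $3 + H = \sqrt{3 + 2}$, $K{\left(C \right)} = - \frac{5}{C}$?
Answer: $752$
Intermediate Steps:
$H = -3 + \sqrt{5}$ ($H = -3 + \sqrt{3 + 2} = -3 + \sqrt{5} \approx -0.76393$)
$s{\left(h,a \right)} = 8 - h^{3}$
$k{\left(m \right)} = 1$ ($k{\left(m \right)} = \frac{2 m}{2 m} = 2 m \frac{1}{2 m} = 1$)
$- 47 \left(k{\left(s{\left(K{\left(1 \right)},H \right)} \right)} - 17\right) = - 47 \left(1 - 17\right) = \left(-47\right) \left(-16\right) = 752$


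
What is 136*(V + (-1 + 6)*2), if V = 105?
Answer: 15640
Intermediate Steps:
136*(V + (-1 + 6)*2) = 136*(105 + (-1 + 6)*2) = 136*(105 + 5*2) = 136*(105 + 10) = 136*115 = 15640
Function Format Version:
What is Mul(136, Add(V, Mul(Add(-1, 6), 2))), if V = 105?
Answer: 15640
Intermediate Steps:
Mul(136, Add(V, Mul(Add(-1, 6), 2))) = Mul(136, Add(105, Mul(Add(-1, 6), 2))) = Mul(136, Add(105, Mul(5, 2))) = Mul(136, Add(105, 10)) = Mul(136, 115) = 15640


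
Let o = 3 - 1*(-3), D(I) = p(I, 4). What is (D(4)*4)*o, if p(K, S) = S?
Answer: 96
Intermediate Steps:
D(I) = 4
o = 6 (o = 3 + 3 = 6)
(D(4)*4)*o = (4*4)*6 = 16*6 = 96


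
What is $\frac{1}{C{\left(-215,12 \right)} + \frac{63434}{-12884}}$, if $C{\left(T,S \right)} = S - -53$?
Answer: $\frac{6442}{387013} \approx 0.016645$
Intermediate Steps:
$C{\left(T,S \right)} = 53 + S$ ($C{\left(T,S \right)} = S + 53 = 53 + S$)
$\frac{1}{C{\left(-215,12 \right)} + \frac{63434}{-12884}} = \frac{1}{\left(53 + 12\right) + \frac{63434}{-12884}} = \frac{1}{65 + 63434 \left(- \frac{1}{12884}\right)} = \frac{1}{65 - \frac{31717}{6442}} = \frac{1}{\frac{387013}{6442}} = \frac{6442}{387013}$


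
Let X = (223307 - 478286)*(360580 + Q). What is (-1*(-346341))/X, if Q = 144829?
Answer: -115447/42956227137 ≈ -2.6875e-6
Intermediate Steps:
X = -128868681411 (X = (223307 - 478286)*(360580 + 144829) = -254979*505409 = -128868681411)
(-1*(-346341))/X = -1*(-346341)/(-128868681411) = 346341*(-1/128868681411) = -115447/42956227137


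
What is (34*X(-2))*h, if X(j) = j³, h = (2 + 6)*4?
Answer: -8704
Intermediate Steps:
h = 32 (h = 8*4 = 32)
(34*X(-2))*h = (34*(-2)³)*32 = (34*(-8))*32 = -272*32 = -8704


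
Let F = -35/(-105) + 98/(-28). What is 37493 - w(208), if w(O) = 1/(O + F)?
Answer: 46078891/1229 ≈ 37493.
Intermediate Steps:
F = -19/6 (F = -35*(-1/105) + 98*(-1/28) = ⅓ - 7/2 = -19/6 ≈ -3.1667)
w(O) = 1/(-19/6 + O) (w(O) = 1/(O - 19/6) = 1/(-19/6 + O))
37493 - w(208) = 37493 - 6/(-19 + 6*208) = 37493 - 6/(-19 + 1248) = 37493 - 6/1229 = 46078891/1229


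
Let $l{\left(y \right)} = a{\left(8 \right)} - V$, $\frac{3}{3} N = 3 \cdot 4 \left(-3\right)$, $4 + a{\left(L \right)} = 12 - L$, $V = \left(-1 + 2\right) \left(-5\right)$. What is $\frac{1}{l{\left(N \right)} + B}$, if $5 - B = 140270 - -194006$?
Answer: $- \frac{1}{334266} \approx -2.9916 \cdot 10^{-6}$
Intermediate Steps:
$V = -5$ ($V = 1 \left(-5\right) = -5$)
$a{\left(L \right)} = 8 - L$ ($a{\left(L \right)} = -4 - \left(-12 + L\right) = 8 - L$)
$B = -334271$ ($B = 5 - \left(140270 - -194006\right) = 5 - \left(140270 + 194006\right) = 5 - 334276 = -334271$)
$N = -36$ ($N = 3 \cdot 4 \left(-3\right) = 12 \left(-3\right) = -36$)
$l{\left(y \right)} = 5$ ($l{\left(y \right)} = \left(8 - 8\right) - -5 = \left(8 - 8\right) + 5 = 0 + 5 = 5$)
$\frac{1}{l{\left(N \right)} + B} = \frac{1}{5 - 334271} = \frac{1}{-334266} = - \frac{1}{334266}$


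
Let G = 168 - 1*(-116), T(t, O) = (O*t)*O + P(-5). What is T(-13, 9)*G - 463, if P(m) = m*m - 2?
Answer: -292983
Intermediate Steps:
P(m) = -2 + m² (P(m) = m² - 2 = -2 + m²)
T(t, O) = 23 + t*O² (T(t, O) = (O*t)*O + (-2 + (-5)²) = t*O² + (-2 + 25) = t*O² + 23 = 23 + t*O²)
G = 284 (G = 168 + 116 = 284)
T(-13, 9)*G - 463 = (23 - 13*9²)*284 - 463 = (23 - 13*81)*284 - 463 = (23 - 1053)*284 - 463 = -1030*284 - 463 = -292520 - 463 = -292983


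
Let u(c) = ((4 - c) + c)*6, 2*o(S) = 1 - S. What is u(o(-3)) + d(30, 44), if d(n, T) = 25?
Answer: 49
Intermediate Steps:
o(S) = 1/2 - S/2 (o(S) = (1 - S)/2 = 1/2 - S/2)
u(c) = 24 (u(c) = 4*6 = 24)
u(o(-3)) + d(30, 44) = 24 + 25 = 49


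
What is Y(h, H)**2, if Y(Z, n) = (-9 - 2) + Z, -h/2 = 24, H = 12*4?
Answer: 3481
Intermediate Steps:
H = 48
h = -48 (h = -2*24 = -48)
Y(Z, n) = -11 + Z
Y(h, H)**2 = (-11 - 48)**2 = (-59)**2 = 3481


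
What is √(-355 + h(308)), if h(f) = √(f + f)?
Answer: √(-355 + 2*√154) ≈ 18.171*I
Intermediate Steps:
h(f) = √2*√f (h(f) = √(2*f) = √2*√f)
√(-355 + h(308)) = √(-355 + √2*√308) = √(-355 + √2*(2*√77)) = √(-355 + 2*√154)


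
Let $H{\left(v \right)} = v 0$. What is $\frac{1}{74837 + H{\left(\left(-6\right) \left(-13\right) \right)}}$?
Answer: $\frac{1}{74837} \approx 1.3362 \cdot 10^{-5}$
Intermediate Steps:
$H{\left(v \right)} = 0$
$\frac{1}{74837 + H{\left(\left(-6\right) \left(-13\right) \right)}} = \frac{1}{74837 + 0} = \frac{1}{74837}$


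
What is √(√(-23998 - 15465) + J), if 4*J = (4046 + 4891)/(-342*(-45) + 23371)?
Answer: √(346407057 + 6009660484*I*√39463)/77522 ≈ 9.9677 + 9.9648*I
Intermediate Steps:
J = 8937/155044 (J = ((4046 + 4891)/(-342*(-45) + 23371))/4 = (8937/(15390 + 23371))/4 = (8937/38761)/4 = (8937*(1/38761))/4 = (¼)*(8937/38761) = 8937/155044 ≈ 0.057642)
√(√(-23998 - 15465) + J) = √(√(-23998 - 15465) + 8937/155044) = √(√(-39463) + 8937/155044) = √(I*√39463 + 8937/155044) = √(8937/155044 + I*√39463)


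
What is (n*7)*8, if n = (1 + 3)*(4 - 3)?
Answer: 224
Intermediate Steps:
n = 4 (n = 4*1 = 4)
(n*7)*8 = (4*7)*8 = 28*8 = 224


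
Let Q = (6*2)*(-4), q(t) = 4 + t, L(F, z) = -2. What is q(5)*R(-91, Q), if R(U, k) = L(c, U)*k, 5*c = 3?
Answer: 864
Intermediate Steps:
c = ⅗ (c = (⅕)*3 = ⅗ ≈ 0.60000)
Q = -48 (Q = 12*(-4) = -48)
R(U, k) = -2*k
q(5)*R(-91, Q) = (4 + 5)*(-2*(-48)) = 9*96 = 864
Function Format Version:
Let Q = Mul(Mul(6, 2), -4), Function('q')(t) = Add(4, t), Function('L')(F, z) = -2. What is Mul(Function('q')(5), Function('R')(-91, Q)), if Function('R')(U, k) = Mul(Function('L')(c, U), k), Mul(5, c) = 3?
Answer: 864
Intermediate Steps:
c = Rational(3, 5) (c = Mul(Rational(1, 5), 3) = Rational(3, 5) ≈ 0.60000)
Q = -48 (Q = Mul(12, -4) = -48)
Function('R')(U, k) = Mul(-2, k)
Mul(Function('q')(5), Function('R')(-91, Q)) = Mul(Add(4, 5), Mul(-2, -48)) = Mul(9, 96) = 864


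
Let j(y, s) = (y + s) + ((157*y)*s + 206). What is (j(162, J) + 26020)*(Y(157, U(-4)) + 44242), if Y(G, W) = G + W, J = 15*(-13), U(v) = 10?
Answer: -219089003733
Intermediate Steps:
J = -195
j(y, s) = 206 + s + y + 157*s*y (j(y, s) = (s + y) + (157*s*y + 206) = (s + y) + (206 + 157*s*y) = 206 + s + y + 157*s*y)
(j(162, J) + 26020)*(Y(157, U(-4)) + 44242) = ((206 - 195 + 162 + 157*(-195)*162) + 26020)*((157 + 10) + 44242) = ((206 - 195 + 162 - 4959630) + 26020)*(167 + 44242) = (-4959457 + 26020)*44409 = -4933437*44409 = -219089003733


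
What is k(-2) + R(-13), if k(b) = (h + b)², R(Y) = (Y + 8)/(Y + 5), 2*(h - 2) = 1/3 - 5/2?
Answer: 259/144 ≈ 1.7986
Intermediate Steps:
h = 11/12 (h = 2 + (1/3 - 5/2)/2 = 2 + (1*(⅓) - 5*½)/2 = 2 + (⅓ - 5/2)/2 = 2 + (½)*(-13/6) = 2 - 13/12 = 11/12 ≈ 0.91667)
R(Y) = (8 + Y)/(5 + Y)
k(b) = (11/12 + b)²
k(-2) + R(-13) = (11 + 12*(-2))²/144 + (8 - 13)/(5 - 13) = (11 - 24)²/144 - 5/(-8) = (1/144)*(-13)² - ⅛*(-5) = (1/144)*169 + 5/8 = 169/144 + 5/8 = 259/144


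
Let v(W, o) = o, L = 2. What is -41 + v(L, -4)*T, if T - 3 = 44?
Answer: -229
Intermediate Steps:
T = 47 (T = 3 + 44 = 47)
-41 + v(L, -4)*T = -41 - 4*47 = -41 - 188 = -229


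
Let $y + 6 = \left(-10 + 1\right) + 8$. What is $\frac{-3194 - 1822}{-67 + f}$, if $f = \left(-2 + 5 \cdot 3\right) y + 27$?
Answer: $\frac{5016}{131} \approx 38.29$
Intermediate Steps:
$y = -7$ ($y = -6 + \left(\left(-10 + 1\right) + 8\right) = -6 + \left(-9 + 8\right) = -6 - 1 = -7$)
$f = -64$ ($f = \left(-2 + 5 \cdot 3\right) \left(-7\right) + 27 = \left(-2 + 15\right) \left(-7\right) + 27 = 13 \left(-7\right) + 27 = -91 + 27 = -64$)
$\frac{-3194 - 1822}{-67 + f} = \frac{-3194 - 1822}{-67 - 64} = - \frac{5016}{-131} = \left(-5016\right) \left(- \frac{1}{131}\right) = \frac{5016}{131}$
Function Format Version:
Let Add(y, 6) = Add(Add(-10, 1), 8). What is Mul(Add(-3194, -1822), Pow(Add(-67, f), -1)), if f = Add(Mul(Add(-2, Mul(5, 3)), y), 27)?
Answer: Rational(5016, 131) ≈ 38.290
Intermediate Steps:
y = -7 (y = Add(-6, Add(Add(-10, 1), 8)) = Add(-6, Add(-9, 8)) = Add(-6, -1) = -7)
f = -64 (f = Add(Mul(Add(-2, Mul(5, 3)), -7), 27) = Add(Mul(Add(-2, 15), -7), 27) = Add(Mul(13, -7), 27) = Add(-91, 27) = -64)
Mul(Add(-3194, -1822), Pow(Add(-67, f), -1)) = Mul(Add(-3194, -1822), Pow(Add(-67, -64), -1)) = Mul(-5016, Pow(-131, -1)) = Mul(-5016, Rational(-1, 131)) = Rational(5016, 131)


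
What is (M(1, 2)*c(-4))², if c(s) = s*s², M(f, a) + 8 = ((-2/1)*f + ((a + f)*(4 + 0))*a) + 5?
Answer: 1478656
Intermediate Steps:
M(f, a) = -3 - 2*f + a*(4*a + 4*f) (M(f, a) = -8 + (((-2/1)*f + ((a + f)*(4 + 0))*a) + 5) = -8 + (((-2*1)*f + ((a + f)*4)*a) + 5) = -8 + ((-2*f + (4*a + 4*f)*a) + 5) = -8 + ((-2*f + a*(4*a + 4*f)) + 5) = -8 + (5 - 2*f + a*(4*a + 4*f)) = -3 - 2*f + a*(4*a + 4*f))
c(s) = s³
(M(1, 2)*c(-4))² = ((-3 - 2*1 + 4*2² + 4*2*1)*(-4)³)² = ((-3 - 2 + 4*4 + 8)*(-64))² = ((-3 - 2 + 16 + 8)*(-64))² = (19*(-64))² = (-1216)² = 1478656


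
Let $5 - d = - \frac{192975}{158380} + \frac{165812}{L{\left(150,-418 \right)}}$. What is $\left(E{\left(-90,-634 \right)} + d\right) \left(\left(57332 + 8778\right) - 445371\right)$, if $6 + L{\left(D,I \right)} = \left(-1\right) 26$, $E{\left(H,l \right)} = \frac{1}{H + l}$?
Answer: $- \frac{22561285202408219}{11466712} \approx -1.9675 \cdot 10^{9}$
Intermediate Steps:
$L{\left(D,I \right)} = -32$ ($L{\left(D,I \right)} = -6 - 26 = -32$)
$d = \frac{328660257}{63352}$ ($d = 5 - \left(- \frac{192975}{158380} + \frac{165812}{-32}\right) = 5 - \left(\left(-192975\right) \frac{1}{158380} + 165812 \left(- \frac{1}{32}\right)\right) = 5 - \left(- \frac{38595}{31676} - \frac{41453}{8}\right) = 5 - - \frac{328343497}{63352} = 5 + \frac{328343497}{63352} = \frac{328660257}{63352} \approx 5187.8$)
$\left(E{\left(-90,-634 \right)} + d\right) \left(\left(57332 + 8778\right) - 445371\right) = \left(\frac{1}{-90 - 634} + \frac{328660257}{63352}\right) \left(\left(57332 + 8778\right) - 445371\right) = \left(\frac{1}{-724} + \frac{328660257}{63352}\right) \left(66110 - 445371\right) = \left(- \frac{1}{724} + \frac{328660257}{63352}\right) \left(-379261\right) = \frac{59487490679}{11466712} \left(-379261\right) = - \frac{22561285202408219}{11466712}$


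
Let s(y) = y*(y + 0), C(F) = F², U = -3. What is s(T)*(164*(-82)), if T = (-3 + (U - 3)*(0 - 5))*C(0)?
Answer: 0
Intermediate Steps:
T = 0 (T = (-3 + (-3 - 3)*(0 - 5))*0² = (-3 - 6*(-5))*0 = (-3 + 30)*0 = 27*0 = 0)
s(y) = y² (s(y) = y*y = y²)
s(T)*(164*(-82)) = 0²*(164*(-82)) = 0*(-13448) = 0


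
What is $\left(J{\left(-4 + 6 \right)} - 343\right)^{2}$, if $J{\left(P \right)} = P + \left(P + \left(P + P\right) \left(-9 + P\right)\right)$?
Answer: $134689$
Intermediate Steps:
$J{\left(P \right)} = 2 P + 2 P \left(-9 + P\right)$ ($J{\left(P \right)} = P + \left(P + 2 P \left(-9 + P\right)\right) = 2 P + 2 P \left(-9 + P\right)$)
$\left(J{\left(-4 + 6 \right)} - 343\right)^{2} = \left(2 \left(-4 + 6\right) \left(-8 + \left(-4 + 6\right)\right) - 343\right)^{2} = \left(2 \cdot 2 \left(-8 + 2\right) - 343\right)^{2} = \left(2 \cdot 2 \left(-6\right) - 343\right)^{2} = \left(-24 - 343\right)^{2} = \left(-367\right)^{2} = 134689$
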